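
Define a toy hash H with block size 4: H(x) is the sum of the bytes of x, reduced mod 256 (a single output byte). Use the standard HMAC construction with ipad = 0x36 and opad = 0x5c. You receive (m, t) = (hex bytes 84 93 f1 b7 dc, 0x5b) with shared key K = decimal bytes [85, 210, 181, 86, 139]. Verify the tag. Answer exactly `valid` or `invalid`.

Key decimal bytes [85, 210, 181, 86, 139] = 55 d2 b5 56 8b is 5 bytes > B = 4, so hash it first: H(key) = bd, then zero-pad to 4 bytes: K' = bd 00 00 00.
K' ⊕ ipad = 8b 36 36 36; K' ⊕ opad = e1 5c 5c 5c.
Inner hash: sum = 139+54+54+54+132+147+241+183+220 = 1224; mod 256 = 200 → c8.
Outer hash (recomputed tag): sum = 225+92+92+92+200 = 701; mod 256 = 189 → bd.
Recomputed tag = bd; claimed = 5b → mismatch.

invalid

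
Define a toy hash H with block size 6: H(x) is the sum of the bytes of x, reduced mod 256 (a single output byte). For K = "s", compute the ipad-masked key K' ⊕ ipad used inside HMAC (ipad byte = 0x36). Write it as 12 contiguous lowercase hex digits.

Key "s" = 73 is 1 byte ≤ B = 6; zero-pad to 6 bytes: K' = 73 00 00 00 00 00.
XOR each byte with 0x36: 73⊕36=45, 00⊕36=36, 00⊕36=36, 00⊕36=36, 00⊕36=36, 00⊕36=36.

453636363636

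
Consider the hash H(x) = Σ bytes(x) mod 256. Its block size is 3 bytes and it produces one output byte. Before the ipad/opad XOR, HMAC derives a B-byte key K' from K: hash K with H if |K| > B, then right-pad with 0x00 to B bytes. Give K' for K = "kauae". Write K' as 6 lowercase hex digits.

|K| = 5 > B = 3, so first hash the key.
H(K): sum = 107+97+117+97+101 = 519; mod 256 = 7 → 07.
Zero-pad H(K) = 07 to 3 bytes: K' = 07 00 00.

070000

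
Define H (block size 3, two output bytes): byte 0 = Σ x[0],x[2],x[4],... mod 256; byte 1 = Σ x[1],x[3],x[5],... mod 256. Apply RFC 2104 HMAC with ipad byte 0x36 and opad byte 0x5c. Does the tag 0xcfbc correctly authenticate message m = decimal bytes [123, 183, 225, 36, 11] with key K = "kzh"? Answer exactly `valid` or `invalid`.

invalid

Key "kzh" = 6b 7a 68 is exactly B = 3 bytes: K' = 6b 7a 68.
K' ⊕ ipad = 5d 4c 5e; K' ⊕ opad = 37 26 34.
Inner hash: even-index sum = 406 mod 256 = 150; odd-index sum = 435 mod 256 = 179 → 96 b3.
Outer hash (recomputed tag): even-index sum = 286 mod 256 = 30; odd-index sum = 188 mod 256 = 188 → 1e bc.
Recomputed tag = 1ebc; claimed = cfbc → mismatch.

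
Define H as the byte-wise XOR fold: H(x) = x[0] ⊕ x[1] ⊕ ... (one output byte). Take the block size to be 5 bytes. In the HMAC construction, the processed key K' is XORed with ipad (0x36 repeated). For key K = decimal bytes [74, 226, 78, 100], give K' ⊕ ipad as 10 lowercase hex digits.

7cd4785236

Key decimal bytes [74, 226, 78, 100] = 4a e2 4e 64 is 4 bytes ≤ B = 5; zero-pad to 5 bytes: K' = 4a e2 4e 64 00.
XOR each byte with 0x36: 4a⊕36=7c, e2⊕36=d4, 4e⊕36=78, 64⊕36=52, 00⊕36=36.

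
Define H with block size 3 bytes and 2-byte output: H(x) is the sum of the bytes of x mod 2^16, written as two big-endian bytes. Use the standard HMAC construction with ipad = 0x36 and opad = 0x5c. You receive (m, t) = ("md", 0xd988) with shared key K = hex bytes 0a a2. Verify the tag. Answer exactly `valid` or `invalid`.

invalid

Key hex bytes 0a a2 is 2 bytes ≤ B = 3; zero-pad to 3 bytes: K' = 0a a2 00.
K' ⊕ ipad = 3c 94 36; K' ⊕ opad = 56 fe 5c.
Inner hash: sum = 60+148+54+109+100 = 471 → 01 d7.
Outer hash (recomputed tag): sum = 86+254+92+1+215 = 648 → 02 88.
Recomputed tag = 0288; claimed = d988 → mismatch.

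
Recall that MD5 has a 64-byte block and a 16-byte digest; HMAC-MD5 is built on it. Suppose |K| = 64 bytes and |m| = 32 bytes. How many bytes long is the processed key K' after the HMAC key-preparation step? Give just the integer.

Key is 64 ≤ 64 bytes, zero-padded: |K'| = 64.

64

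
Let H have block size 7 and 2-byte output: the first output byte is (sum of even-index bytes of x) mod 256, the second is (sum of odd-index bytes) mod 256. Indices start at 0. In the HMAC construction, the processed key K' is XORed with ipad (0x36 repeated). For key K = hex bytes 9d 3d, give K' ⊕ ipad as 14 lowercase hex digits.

ab0b3636363636

Key hex bytes 9d 3d is 2 bytes ≤ B = 7; zero-pad to 7 bytes: K' = 9d 3d 00 00 00 00 00.
XOR each byte with 0x36: 9d⊕36=ab, 3d⊕36=0b, 00⊕36=36, 00⊕36=36, 00⊕36=36, 00⊕36=36, 00⊕36=36.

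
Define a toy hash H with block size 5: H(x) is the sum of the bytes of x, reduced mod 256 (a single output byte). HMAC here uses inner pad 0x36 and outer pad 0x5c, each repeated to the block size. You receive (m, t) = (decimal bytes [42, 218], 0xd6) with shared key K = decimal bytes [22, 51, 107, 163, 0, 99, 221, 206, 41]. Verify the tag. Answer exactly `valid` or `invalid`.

valid

Key decimal bytes [22, 51, 107, 163, 0, 99, 221, 206, 41] = 16 33 6b a3 00 63 dd ce 29 is 9 bytes > B = 5, so hash it first: H(key) = 8e, then zero-pad to 5 bytes: K' = 8e 00 00 00 00.
K' ⊕ ipad = b8 36 36 36 36; K' ⊕ opad = d2 5c 5c 5c 5c.
Inner hash: sum = 184+54+54+54+54+42+218 = 660; mod 256 = 148 → 94.
Outer hash (recomputed tag): sum = 210+92+92+92+92+148 = 726; mod 256 = 214 → d6.
Recomputed tag = d6; claimed = d6 → match.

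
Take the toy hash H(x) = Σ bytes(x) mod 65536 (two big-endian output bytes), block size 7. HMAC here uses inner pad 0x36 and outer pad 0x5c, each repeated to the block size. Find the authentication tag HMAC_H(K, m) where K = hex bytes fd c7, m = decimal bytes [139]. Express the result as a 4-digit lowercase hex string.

0360

Key hex bytes fd c7 is 2 bytes ≤ B = 7; zero-pad to 7 bytes: K' = fd c7 00 00 00 00 00.
K' ⊕ ipad = cb f1 36 36 36 36 36.  K' ⊕ opad = a1 9b 5c 5c 5c 5c 5c.
Inner input = (K'⊕ipad) ∥ m = cb f1 36 36 36 36 36 ∥ 8b.
Inner hash: sum = 203+241+54+54+54+54+54+139 = 853 → 03 55.
Outer input = (K'⊕opad) ∥ inner = a1 9b 5c 5c 5c 5c 5c ∥ 03 55.
Outer hash (tag): sum = 161+155+92+92+92+92+92+3+85 = 864 → 03 60.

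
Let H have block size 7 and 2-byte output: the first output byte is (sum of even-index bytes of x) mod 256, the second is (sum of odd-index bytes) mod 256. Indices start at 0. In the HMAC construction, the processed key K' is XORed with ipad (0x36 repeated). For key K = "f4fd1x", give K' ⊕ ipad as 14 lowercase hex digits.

Key "f4fd1x" = 66 34 66 64 31 78 is 6 bytes ≤ B = 7; zero-pad to 7 bytes: K' = 66 34 66 64 31 78 00.
XOR each byte with 0x36: 66⊕36=50, 34⊕36=02, 66⊕36=50, 64⊕36=52, 31⊕36=07, 78⊕36=4e, 00⊕36=36.

50025052074e36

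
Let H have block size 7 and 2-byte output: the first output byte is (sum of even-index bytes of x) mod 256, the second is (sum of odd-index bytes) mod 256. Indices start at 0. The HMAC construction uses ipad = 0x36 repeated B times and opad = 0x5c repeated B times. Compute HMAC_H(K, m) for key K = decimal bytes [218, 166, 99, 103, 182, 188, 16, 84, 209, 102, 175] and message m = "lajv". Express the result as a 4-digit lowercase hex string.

Key decimal bytes [218, 166, 99, 103, 182, 188, 16, 84, 209, 102, 175] = da a6 63 67 b6 bc 10 54 d1 66 af is 11 bytes > B = 7, so hash it first: H(key) = 83 83, then zero-pad to 7 bytes: K' = 83 83 00 00 00 00 00.
K' ⊕ ipad = b5 b5 36 36 36 36 36.  K' ⊕ opad = df df 5c 5c 5c 5c 5c.
Inner input = (K'⊕ipad) ∥ m = b5 b5 36 36 36 36 36 ∥ 6c 61 6a 76.
Inner hash: even-index sum = 558 mod 256 = 46; odd-index sum = 503 mod 256 = 247 → 2e f7.
Outer input = (K'⊕opad) ∥ inner = df df 5c 5c 5c 5c 5c ∥ 2e f7.
Outer hash (tag): even-index sum = 746 mod 256 = 234; odd-index sum = 453 mod 256 = 197 → ea c5.

eac5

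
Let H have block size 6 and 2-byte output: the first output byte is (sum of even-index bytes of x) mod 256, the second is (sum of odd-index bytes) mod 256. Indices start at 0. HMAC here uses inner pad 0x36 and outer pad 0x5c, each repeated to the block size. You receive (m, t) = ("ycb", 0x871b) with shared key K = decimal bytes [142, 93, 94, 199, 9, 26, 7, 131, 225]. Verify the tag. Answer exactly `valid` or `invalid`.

invalid

Key decimal bytes [142, 93, 94, 199, 9, 26, 7, 131, 225] = 8e 5d 5e c7 09 1a 07 83 e1 is 9 bytes > B = 6, so hash it first: H(key) = dd c1, then zero-pad to 6 bytes: K' = dd c1 00 00 00 00.
K' ⊕ ipad = eb f7 36 36 36 36; K' ⊕ opad = 81 9d 5c 5c 5c 5c.
Inner hash: even-index sum = 562 mod 256 = 50; odd-index sum = 454 mod 256 = 198 → 32 c6.
Outer hash (recomputed tag): even-index sum = 363 mod 256 = 107; odd-index sum = 539 mod 256 = 27 → 6b 1b.
Recomputed tag = 6b1b; claimed = 871b → mismatch.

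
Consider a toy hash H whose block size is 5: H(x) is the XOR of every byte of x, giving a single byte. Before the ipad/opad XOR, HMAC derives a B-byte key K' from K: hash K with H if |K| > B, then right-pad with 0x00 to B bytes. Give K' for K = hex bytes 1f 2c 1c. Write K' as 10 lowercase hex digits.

Key hex bytes 1f 2c 1c is 3 bytes ≤ B = 5; zero-pad to 5 bytes: K' = 1f 2c 1c 00 00.

1f2c1c0000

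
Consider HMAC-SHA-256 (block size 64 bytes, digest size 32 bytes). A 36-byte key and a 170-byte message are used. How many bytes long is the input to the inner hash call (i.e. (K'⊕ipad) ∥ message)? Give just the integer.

Key is 36 ≤ 64 bytes, zero-padded: |K'| = 64.
Inner input = (K'⊕ipad) ∥ m → 64 + 170 = 234 bytes.

234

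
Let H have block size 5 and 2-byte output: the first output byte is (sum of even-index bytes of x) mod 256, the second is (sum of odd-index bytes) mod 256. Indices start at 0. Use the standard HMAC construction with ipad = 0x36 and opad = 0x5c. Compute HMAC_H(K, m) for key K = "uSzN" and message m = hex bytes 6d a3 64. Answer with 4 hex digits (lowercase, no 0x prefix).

5989

Key "uSzN" = 75 53 7a 4e is 4 bytes ≤ B = 5; zero-pad to 5 bytes: K' = 75 53 7a 4e 00.
K' ⊕ ipad = 43 65 4c 78 36.  K' ⊕ opad = 29 0f 26 12 5c.
Inner input = (K'⊕ipad) ∥ m = 43 65 4c 78 36 ∥ 6d a3 64.
Inner hash: even-index sum = 360 mod 256 = 104; odd-index sum = 430 mod 256 = 174 → 68 ae.
Outer input = (K'⊕opad) ∥ inner = 29 0f 26 12 5c ∥ 68 ae.
Outer hash (tag): even-index sum = 345 mod 256 = 89; odd-index sum = 137 mod 256 = 137 → 59 89.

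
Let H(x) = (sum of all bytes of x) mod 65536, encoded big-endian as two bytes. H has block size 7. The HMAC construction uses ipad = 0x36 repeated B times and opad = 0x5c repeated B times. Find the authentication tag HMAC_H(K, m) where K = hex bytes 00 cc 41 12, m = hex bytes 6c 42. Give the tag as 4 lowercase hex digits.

0289

Key hex bytes 00 cc 41 12 is 4 bytes ≤ B = 7; zero-pad to 7 bytes: K' = 00 cc 41 12 00 00 00.
K' ⊕ ipad = 36 fa 77 24 36 36 36.  K' ⊕ opad = 5c 90 1d 4e 5c 5c 5c.
Inner input = (K'⊕ipad) ∥ m = 36 fa 77 24 36 36 36 ∥ 6c 42.
Inner hash: sum = 54+250+119+36+54+54+54+108+66 = 795 → 03 1b.
Outer input = (K'⊕opad) ∥ inner = 5c 90 1d 4e 5c 5c 5c ∥ 03 1b.
Outer hash (tag): sum = 92+144+29+78+92+92+92+3+27 = 649 → 02 89.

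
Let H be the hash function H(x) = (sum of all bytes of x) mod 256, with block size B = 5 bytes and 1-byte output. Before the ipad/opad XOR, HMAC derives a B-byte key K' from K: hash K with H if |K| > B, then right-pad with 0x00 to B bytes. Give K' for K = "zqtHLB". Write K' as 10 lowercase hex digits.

|K| = 6 > B = 5, so first hash the key.
H(K): sum = 122+113+116+72+76+66 = 565; mod 256 = 53 → 35.
Zero-pad H(K) = 35 to 5 bytes: K' = 35 00 00 00 00.

3500000000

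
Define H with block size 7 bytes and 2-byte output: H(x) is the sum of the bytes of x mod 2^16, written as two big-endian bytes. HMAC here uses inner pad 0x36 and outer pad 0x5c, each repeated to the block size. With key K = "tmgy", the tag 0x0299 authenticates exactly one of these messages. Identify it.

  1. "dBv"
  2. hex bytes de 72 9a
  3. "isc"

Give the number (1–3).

2

Key "tmgy" = 74 6d 67 79 is 4 bytes ≤ B = 7; zero-pad to 7 bytes: K' = 74 6d 67 79 00 00 00.
K' ⊕ ipad = 42 5b 51 4f 36 36 36; K' ⊕ opad = 28 31 3b 25 5c 5c 5c.
m1: inner = H(42 5b 51 4f 36 36 36 64 42 76) = 02 fb; tag = H(28 31 3b 25 5c 5c 5c 02 fb) = 02ca
m2: inner = H(42 5b 51 4f 36 36 36 de 72 9a) = 03 c9; tag = H(28 31 3b 25 5c 5c 5c 03 c9) = 0299 ← matches
m3: inner = H(42 5b 51 4f 36 36 36 69 73 63) = 03 1e; tag = H(28 31 3b 25 5c 5c 5c 03 1e) = 01ee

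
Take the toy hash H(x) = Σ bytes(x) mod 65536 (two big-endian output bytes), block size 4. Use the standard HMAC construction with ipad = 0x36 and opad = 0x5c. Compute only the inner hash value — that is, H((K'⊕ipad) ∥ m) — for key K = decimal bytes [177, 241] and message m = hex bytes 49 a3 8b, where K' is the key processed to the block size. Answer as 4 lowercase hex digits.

0331

Key decimal bytes [177, 241] = b1 f1 is 2 bytes ≤ B = 4; zero-pad to 4 bytes: K' = b1 f1 00 00.
K' ⊕ ipad = 87 c7 36 36.
Inner input = 87 c7 36 36 ∥ 49 a3 8b.
Inner hash: sum = 135+199+54+54+73+163+139 = 817 → 03 31.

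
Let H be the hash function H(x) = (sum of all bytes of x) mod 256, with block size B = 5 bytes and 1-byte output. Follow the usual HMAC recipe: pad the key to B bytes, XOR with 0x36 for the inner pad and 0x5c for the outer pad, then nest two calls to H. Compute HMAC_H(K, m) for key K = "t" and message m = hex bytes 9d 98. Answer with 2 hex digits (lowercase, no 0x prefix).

Key "t" = 74 is 1 byte ≤ B = 5; zero-pad to 5 bytes: K' = 74 00 00 00 00.
K' ⊕ ipad = 42 36 36 36 36.  K' ⊕ opad = 28 5c 5c 5c 5c.
Inner input = (K'⊕ipad) ∥ m = 42 36 36 36 36 ∥ 9d 98.
Inner hash: sum = 66+54+54+54+54+157+152 = 591; mod 256 = 79 → 4f.
Outer input = (K'⊕opad) ∥ inner = 28 5c 5c 5c 5c ∥ 4f.
Outer hash (tag): sum = 40+92+92+92+92+79 = 487; mod 256 = 231 → e7.

e7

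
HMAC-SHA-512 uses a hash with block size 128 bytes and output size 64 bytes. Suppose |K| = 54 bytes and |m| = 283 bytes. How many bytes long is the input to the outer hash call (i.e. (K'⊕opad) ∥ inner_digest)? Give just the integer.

Key is 54 ≤ 128 bytes, zero-padded: |K'| = 128.
Outer input = (K'⊕opad) ∥ H(inner) → 128 + 64 = 192 bytes.

192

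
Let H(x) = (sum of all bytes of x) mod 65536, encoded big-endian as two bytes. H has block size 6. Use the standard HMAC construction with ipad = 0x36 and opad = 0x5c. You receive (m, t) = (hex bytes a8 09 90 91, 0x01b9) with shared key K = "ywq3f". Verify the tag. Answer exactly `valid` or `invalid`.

valid

Key "ywq3f" = 79 77 71 33 66 is 5 bytes ≤ B = 6; zero-pad to 6 bytes: K' = 79 77 71 33 66 00.
K' ⊕ ipad = 4f 41 47 05 50 36; K' ⊕ opad = 25 2b 2d 6f 3a 5c.
Inner hash: sum = 79+65+71+5+80+54+168+9+144+145 = 820 → 03 34.
Outer hash (recomputed tag): sum = 37+43+45+111+58+92+3+52 = 441 → 01 b9.
Recomputed tag = 01b9; claimed = 01b9 → match.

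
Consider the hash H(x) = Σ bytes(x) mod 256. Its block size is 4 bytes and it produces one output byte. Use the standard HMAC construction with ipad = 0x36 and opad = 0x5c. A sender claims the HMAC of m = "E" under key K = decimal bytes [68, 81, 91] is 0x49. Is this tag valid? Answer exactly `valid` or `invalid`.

valid

Key decimal bytes [68, 81, 91] = 44 51 5b is 3 bytes ≤ B = 4; zero-pad to 4 bytes: K' = 44 51 5b 00.
K' ⊕ ipad = 72 67 6d 36; K' ⊕ opad = 18 0d 07 5c.
Inner hash: sum = 114+103+109+54+69 = 449; mod 256 = 193 → c1.
Outer hash (recomputed tag): sum = 24+13+7+92+193 = 329; mod 256 = 73 → 49.
Recomputed tag = 49; claimed = 49 → match.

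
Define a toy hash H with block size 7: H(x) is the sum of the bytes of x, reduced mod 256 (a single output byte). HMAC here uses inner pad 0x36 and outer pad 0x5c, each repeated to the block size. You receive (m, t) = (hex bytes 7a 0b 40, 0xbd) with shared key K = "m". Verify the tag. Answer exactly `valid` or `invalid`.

valid

Key "m" = 6d is 1 byte ≤ B = 7; zero-pad to 7 bytes: K' = 6d 00 00 00 00 00 00.
K' ⊕ ipad = 5b 36 36 36 36 36 36; K' ⊕ opad = 31 5c 5c 5c 5c 5c 5c.
Inner hash: sum = 91+54+54+54+54+54+54+122+11+64 = 612; mod 256 = 100 → 64.
Outer hash (recomputed tag): sum = 49+92+92+92+92+92+92+100 = 701; mod 256 = 189 → bd.
Recomputed tag = bd; claimed = bd → match.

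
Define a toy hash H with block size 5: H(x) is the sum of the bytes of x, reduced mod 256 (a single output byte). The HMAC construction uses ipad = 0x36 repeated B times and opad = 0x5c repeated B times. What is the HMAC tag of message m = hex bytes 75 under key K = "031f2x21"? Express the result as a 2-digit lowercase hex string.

49

Key "031f2x21" = 30 33 31 66 32 78 32 31 is 8 bytes > B = 5, so hash it first: H(key) = 07, then zero-pad to 5 bytes: K' = 07 00 00 00 00.
K' ⊕ ipad = 31 36 36 36 36.  K' ⊕ opad = 5b 5c 5c 5c 5c.
Inner input = (K'⊕ipad) ∥ m = 31 36 36 36 36 ∥ 75.
Inner hash: sum = 49+54+54+54+54+117 = 382; mod 256 = 126 → 7e.
Outer input = (K'⊕opad) ∥ inner = 5b 5c 5c 5c 5c ∥ 7e.
Outer hash (tag): sum = 91+92+92+92+92+126 = 585; mod 256 = 73 → 49.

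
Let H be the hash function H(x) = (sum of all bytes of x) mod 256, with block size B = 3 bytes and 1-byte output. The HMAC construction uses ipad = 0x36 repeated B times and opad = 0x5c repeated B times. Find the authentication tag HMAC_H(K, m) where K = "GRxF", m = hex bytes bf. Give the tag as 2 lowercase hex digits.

4f

Key "GRxF" = 47 52 78 46 is 4 bytes > B = 3, so hash it first: H(key) = 57, then zero-pad to 3 bytes: K' = 57 00 00.
K' ⊕ ipad = 61 36 36.  K' ⊕ opad = 0b 5c 5c.
Inner input = (K'⊕ipad) ∥ m = 61 36 36 ∥ bf.
Inner hash: sum = 97+54+54+191 = 396; mod 256 = 140 → 8c.
Outer input = (K'⊕opad) ∥ inner = 0b 5c 5c ∥ 8c.
Outer hash (tag): sum = 11+92+92+140 = 335; mod 256 = 79 → 4f.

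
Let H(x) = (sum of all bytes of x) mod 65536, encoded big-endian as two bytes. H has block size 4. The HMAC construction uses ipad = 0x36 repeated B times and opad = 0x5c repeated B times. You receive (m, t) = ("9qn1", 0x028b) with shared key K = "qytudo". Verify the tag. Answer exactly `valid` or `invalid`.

Key "qytudo" = 71 79 74 75 64 6f is 6 bytes > B = 4, so hash it first: H(key) = 02 a6, then zero-pad to 4 bytes: K' = 02 a6 00 00.
K' ⊕ ipad = 34 90 36 36; K' ⊕ opad = 5e fa 5c 5c.
Inner hash: sum = 52+144+54+54+57+113+110+49 = 633 → 02 79.
Outer hash (recomputed tag): sum = 94+250+92+92+2+121 = 651 → 02 8b.
Recomputed tag = 028b; claimed = 028b → match.

valid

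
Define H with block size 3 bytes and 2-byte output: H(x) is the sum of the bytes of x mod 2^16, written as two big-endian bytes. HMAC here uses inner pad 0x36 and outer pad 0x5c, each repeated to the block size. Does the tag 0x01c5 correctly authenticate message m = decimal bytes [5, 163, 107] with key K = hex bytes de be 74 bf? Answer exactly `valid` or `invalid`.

valid

Key hex bytes de be 74 bf is 4 bytes > B = 3, so hash it first: H(key) = 02 cf, then zero-pad to 3 bytes: K' = 02 cf 00.
K' ⊕ ipad = 34 f9 36; K' ⊕ opad = 5e 93 5c.
Inner hash: sum = 52+249+54+5+163+107 = 630 → 02 76.
Outer hash (recomputed tag): sum = 94+147+92+2+118 = 453 → 01 c5.
Recomputed tag = 01c5; claimed = 01c5 → match.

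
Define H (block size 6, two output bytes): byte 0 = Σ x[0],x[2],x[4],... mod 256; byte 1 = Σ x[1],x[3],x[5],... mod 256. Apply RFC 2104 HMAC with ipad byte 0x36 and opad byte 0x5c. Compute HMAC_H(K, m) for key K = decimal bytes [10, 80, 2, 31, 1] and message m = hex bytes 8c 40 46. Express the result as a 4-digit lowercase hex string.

Key decimal bytes [10, 80, 2, 31, 1] = 0a 50 02 1f 01 is 5 bytes ≤ B = 6; zero-pad to 6 bytes: K' = 0a 50 02 1f 01 00.
K' ⊕ ipad = 3c 66 34 29 37 36.  K' ⊕ opad = 56 0c 5e 43 5d 5c.
Inner input = (K'⊕ipad) ∥ m = 3c 66 34 29 37 36 ∥ 8c 40 46.
Inner hash: even-index sum = 377 mod 256 = 121; odd-index sum = 261 mod 256 = 5 → 79 05.
Outer input = (K'⊕opad) ∥ inner = 56 0c 5e 43 5d 5c ∥ 79 05.
Outer hash (tag): even-index sum = 394 mod 256 = 138; odd-index sum = 176 mod 256 = 176 → 8a b0.

8ab0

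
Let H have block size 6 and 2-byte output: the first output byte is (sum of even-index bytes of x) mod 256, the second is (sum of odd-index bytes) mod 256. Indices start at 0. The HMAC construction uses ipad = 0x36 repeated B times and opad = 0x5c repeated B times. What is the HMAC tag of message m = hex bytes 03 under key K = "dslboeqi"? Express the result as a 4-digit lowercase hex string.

Key "dslboeqi" = 64 73 6c 62 6f 65 71 69 is 8 bytes > B = 6, so hash it first: H(key) = b0 a3, then zero-pad to 6 bytes: K' = b0 a3 00 00 00 00.
K' ⊕ ipad = 86 95 36 36 36 36.  K' ⊕ opad = ec ff 5c 5c 5c 5c.
Inner input = (K'⊕ipad) ∥ m = 86 95 36 36 36 36 ∥ 03.
Inner hash: even-index sum = 245 mod 256 = 245; odd-index sum = 257 mod 256 = 1 → f5 01.
Outer input = (K'⊕opad) ∥ inner = ec ff 5c 5c 5c 5c ∥ f5 01.
Outer hash (tag): even-index sum = 665 mod 256 = 153; odd-index sum = 440 mod 256 = 184 → 99 b8.

99b8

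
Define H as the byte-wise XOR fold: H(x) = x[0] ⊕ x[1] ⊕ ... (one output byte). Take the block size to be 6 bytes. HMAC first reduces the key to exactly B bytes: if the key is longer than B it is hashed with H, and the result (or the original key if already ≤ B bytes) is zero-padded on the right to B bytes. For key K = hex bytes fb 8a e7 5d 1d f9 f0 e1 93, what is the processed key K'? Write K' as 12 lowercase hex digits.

ad0000000000

|K| = 9 > B = 6, so first hash the key.
H(K): XOR fb⊕8a⊕e7⊕5d⊕1d⊕f9⊕f0⊕e1⊕93 = ad.
Zero-pad H(K) = ad to 6 bytes: K' = ad 00 00 00 00 00.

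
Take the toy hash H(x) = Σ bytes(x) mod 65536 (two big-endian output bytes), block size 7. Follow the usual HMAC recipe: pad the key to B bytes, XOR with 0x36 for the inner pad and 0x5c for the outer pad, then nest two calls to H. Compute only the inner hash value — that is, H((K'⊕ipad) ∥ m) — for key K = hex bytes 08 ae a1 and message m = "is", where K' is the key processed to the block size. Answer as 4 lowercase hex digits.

0321

Key hex bytes 08 ae a1 is 3 bytes ≤ B = 7; zero-pad to 7 bytes: K' = 08 ae a1 00 00 00 00.
K' ⊕ ipad = 3e 98 97 36 36 36 36.
Inner input = 3e 98 97 36 36 36 36 ∥ 69 73.
Inner hash: sum = 62+152+151+54+54+54+54+105+115 = 801 → 03 21.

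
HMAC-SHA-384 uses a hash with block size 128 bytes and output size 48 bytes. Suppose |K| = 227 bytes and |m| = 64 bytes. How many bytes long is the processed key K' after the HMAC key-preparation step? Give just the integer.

128

Key is 227 > 128 bytes, so it is hashed to 48 bytes then zero-padded to 128: |K'| = 128.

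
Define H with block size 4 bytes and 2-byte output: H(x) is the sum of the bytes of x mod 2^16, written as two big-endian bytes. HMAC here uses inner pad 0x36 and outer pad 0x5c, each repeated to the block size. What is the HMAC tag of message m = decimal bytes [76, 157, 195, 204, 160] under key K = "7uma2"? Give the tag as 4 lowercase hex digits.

Key "7uma2" = 37 75 6d 61 32 is 5 bytes > B = 4, so hash it first: H(key) = 01 ac, then zero-pad to 4 bytes: K' = 01 ac 00 00.
K' ⊕ ipad = 37 9a 36 36.  K' ⊕ opad = 5d f0 5c 5c.
Inner input = (K'⊕ipad) ∥ m = 37 9a 36 36 ∥ 4c 9d c3 cc a0.
Inner hash: sum = 55+154+54+54+76+157+195+204+160 = 1109 → 04 55.
Outer input = (K'⊕opad) ∥ inner = 5d f0 5c 5c ∥ 04 55.
Outer hash (tag): sum = 93+240+92+92+4+85 = 606 → 02 5e.

025e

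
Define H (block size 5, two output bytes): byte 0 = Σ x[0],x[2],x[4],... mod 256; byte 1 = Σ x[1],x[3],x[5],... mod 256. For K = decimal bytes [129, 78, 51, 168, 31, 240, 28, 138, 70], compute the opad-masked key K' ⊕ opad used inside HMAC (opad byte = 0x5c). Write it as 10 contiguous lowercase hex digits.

Key decimal bytes [129, 78, 51, 168, 31, 240, 28, 138, 70] = 81 4e 33 a8 1f f0 1c 8a 46 is 9 bytes > B = 5, so hash it first: H(key) = 35 70, then zero-pad to 5 bytes: K' = 35 70 00 00 00.
XOR each byte with 0x5c: 35⊕5c=69, 70⊕5c=2c, 00⊕5c=5c, 00⊕5c=5c, 00⊕5c=5c.

692c5c5c5c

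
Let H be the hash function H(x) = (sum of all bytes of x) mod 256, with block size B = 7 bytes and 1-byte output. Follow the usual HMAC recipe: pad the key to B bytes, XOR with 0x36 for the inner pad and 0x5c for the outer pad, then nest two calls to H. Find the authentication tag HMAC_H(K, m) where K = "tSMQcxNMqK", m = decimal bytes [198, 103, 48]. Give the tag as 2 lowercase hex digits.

Key "tSMQcxNMqK" = 74 53 4d 51 63 78 4e 4d 71 4b is 10 bytes > B = 7, so hash it first: H(key) = 97, then zero-pad to 7 bytes: K' = 97 00 00 00 00 00 00.
K' ⊕ ipad = a1 36 36 36 36 36 36.  K' ⊕ opad = cb 5c 5c 5c 5c 5c 5c.
Inner input = (K'⊕ipad) ∥ m = a1 36 36 36 36 36 36 ∥ c6 67 30.
Inner hash: sum = 161+54+54+54+54+54+54+198+103+48 = 834; mod 256 = 66 → 42.
Outer input = (K'⊕opad) ∥ inner = cb 5c 5c 5c 5c 5c 5c ∥ 42.
Outer hash (tag): sum = 203+92+92+92+92+92+92+66 = 821; mod 256 = 53 → 35.

35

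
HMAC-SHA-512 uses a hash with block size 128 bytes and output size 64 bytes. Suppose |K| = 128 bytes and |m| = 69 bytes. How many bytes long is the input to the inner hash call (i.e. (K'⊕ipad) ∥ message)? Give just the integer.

197

Key is 128 ≤ 128 bytes, zero-padded: |K'| = 128.
Inner input = (K'⊕ipad) ∥ m → 128 + 69 = 197 bytes.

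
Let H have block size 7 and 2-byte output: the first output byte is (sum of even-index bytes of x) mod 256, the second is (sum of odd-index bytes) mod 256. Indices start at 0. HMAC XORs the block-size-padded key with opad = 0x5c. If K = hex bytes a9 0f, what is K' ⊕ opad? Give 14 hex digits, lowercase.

f5535c5c5c5c5c

Key hex bytes a9 0f is 2 bytes ≤ B = 7; zero-pad to 7 bytes: K' = a9 0f 00 00 00 00 00.
XOR each byte with 0x5c: a9⊕5c=f5, 0f⊕5c=53, 00⊕5c=5c, 00⊕5c=5c, 00⊕5c=5c, 00⊕5c=5c, 00⊕5c=5c.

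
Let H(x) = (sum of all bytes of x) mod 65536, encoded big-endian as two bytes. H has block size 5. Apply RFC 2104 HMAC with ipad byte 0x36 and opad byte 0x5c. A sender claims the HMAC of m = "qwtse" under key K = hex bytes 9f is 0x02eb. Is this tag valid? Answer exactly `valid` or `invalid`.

valid

Key hex bytes 9f is 1 byte ≤ B = 5; zero-pad to 5 bytes: K' = 9f 00 00 00 00.
K' ⊕ ipad = a9 36 36 36 36; K' ⊕ opad = c3 5c 5c 5c 5c.
Inner hash: sum = 169+54+54+54+54+113+119+116+115+101 = 949 → 03 b5.
Outer hash (recomputed tag): sum = 195+92+92+92+92+3+181 = 747 → 02 eb.
Recomputed tag = 02eb; claimed = 02eb → match.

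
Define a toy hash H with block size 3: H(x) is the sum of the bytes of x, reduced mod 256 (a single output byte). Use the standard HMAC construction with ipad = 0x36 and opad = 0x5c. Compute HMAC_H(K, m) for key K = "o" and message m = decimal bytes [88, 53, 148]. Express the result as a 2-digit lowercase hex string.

Key "o" = 6f is 1 byte ≤ B = 3; zero-pad to 3 bytes: K' = 6f 00 00.
K' ⊕ ipad = 59 36 36.  K' ⊕ opad = 33 5c 5c.
Inner input = (K'⊕ipad) ∥ m = 59 36 36 ∥ 58 35 94.
Inner hash: sum = 89+54+54+88+53+148 = 486; mod 256 = 230 → e6.
Outer input = (K'⊕opad) ∥ inner = 33 5c 5c ∥ e6.
Outer hash (tag): sum = 51+92+92+230 = 465; mod 256 = 209 → d1.

d1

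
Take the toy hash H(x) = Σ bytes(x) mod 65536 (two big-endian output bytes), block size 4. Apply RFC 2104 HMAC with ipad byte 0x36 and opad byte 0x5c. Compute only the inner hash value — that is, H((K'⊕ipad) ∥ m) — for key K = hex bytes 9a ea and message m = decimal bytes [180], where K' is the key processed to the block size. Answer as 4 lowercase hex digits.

Key hex bytes 9a ea is 2 bytes ≤ B = 4; zero-pad to 4 bytes: K' = 9a ea 00 00.
K' ⊕ ipad = ac dc 36 36.
Inner input = ac dc 36 36 ∥ b4.
Inner hash: sum = 172+220+54+54+180 = 680 → 02 a8.

02a8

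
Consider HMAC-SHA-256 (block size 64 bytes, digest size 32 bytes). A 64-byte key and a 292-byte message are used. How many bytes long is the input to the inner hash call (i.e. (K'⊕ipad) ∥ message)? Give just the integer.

356

Key is 64 ≤ 64 bytes, zero-padded: |K'| = 64.
Inner input = (K'⊕ipad) ∥ m → 64 + 292 = 356 bytes.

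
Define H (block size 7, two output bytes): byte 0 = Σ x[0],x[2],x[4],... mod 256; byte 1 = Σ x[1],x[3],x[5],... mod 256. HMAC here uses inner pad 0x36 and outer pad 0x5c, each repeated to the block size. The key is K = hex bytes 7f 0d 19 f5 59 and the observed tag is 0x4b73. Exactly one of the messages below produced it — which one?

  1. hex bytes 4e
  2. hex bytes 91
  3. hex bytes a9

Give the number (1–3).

Key hex bytes 7f 0d 19 f5 59 is 5 bytes ≤ B = 7; zero-pad to 7 bytes: K' = 7f 0d 19 f5 59 00 00.
K' ⊕ ipad = 49 3b 2f c3 6f 36 36; K' ⊕ opad = 23 51 45 a9 05 5c 5c.
m1: inner = H(49 3b 2f c3 6f 36 36 4e) = 1d 82; tag = H(23 51 45 a9 05 5c 5c 1d 82) = 4b73 ← matches
m2: inner = H(49 3b 2f c3 6f 36 36 91) = 1d c5; tag = H(23 51 45 a9 05 5c 5c 1d c5) = 8e73
m3: inner = H(49 3b 2f c3 6f 36 36 a9) = 1d dd; tag = H(23 51 45 a9 05 5c 5c 1d dd) = a673

1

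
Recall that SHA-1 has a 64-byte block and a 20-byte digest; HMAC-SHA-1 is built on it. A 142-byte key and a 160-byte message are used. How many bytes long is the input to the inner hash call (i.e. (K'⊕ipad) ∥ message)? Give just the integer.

Key is 142 > 64 bytes, so it is hashed to 20 bytes then zero-padded to 64: |K'| = 64.
Inner input = (K'⊕ipad) ∥ m → 64 + 160 = 224 bytes.

224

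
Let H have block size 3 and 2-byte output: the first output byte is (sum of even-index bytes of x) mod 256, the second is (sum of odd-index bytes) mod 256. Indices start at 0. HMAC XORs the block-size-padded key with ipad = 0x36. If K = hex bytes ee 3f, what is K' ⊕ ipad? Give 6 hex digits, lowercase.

Key hex bytes ee 3f is 2 bytes ≤ B = 3; zero-pad to 3 bytes: K' = ee 3f 00.
XOR each byte with 0x36: ee⊕36=d8, 3f⊕36=09, 00⊕36=36.

d80936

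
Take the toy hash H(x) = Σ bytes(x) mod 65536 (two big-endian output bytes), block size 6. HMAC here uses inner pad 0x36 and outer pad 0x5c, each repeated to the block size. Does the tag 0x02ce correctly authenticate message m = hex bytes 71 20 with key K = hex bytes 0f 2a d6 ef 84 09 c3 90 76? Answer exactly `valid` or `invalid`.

Key hex bytes 0f 2a d6 ef 84 09 c3 90 76 is 9 bytes > B = 6, so hash it first: H(key) = 04 54, then zero-pad to 6 bytes: K' = 04 54 00 00 00 00.
K' ⊕ ipad = 32 62 36 36 36 36; K' ⊕ opad = 58 08 5c 5c 5c 5c.
Inner hash: sum = 50+98+54+54+54+54+113+32 = 509 → 01 fd.
Outer hash (recomputed tag): sum = 88+8+92+92+92+92+1+253 = 718 → 02 ce.
Recomputed tag = 02ce; claimed = 02ce → match.

valid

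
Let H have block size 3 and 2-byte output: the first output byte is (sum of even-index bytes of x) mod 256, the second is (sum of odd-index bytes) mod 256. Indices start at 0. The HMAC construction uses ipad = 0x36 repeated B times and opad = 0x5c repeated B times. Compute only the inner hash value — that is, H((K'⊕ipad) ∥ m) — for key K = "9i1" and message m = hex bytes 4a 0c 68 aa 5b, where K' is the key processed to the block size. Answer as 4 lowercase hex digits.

cc6c

Key "9i1" = 39 69 31 is exactly B = 3 bytes: K' = 39 69 31.
K' ⊕ ipad = 0f 5f 07.
Inner input = 0f 5f 07 ∥ 4a 0c 68 aa 5b.
Inner hash: even-index sum = 204 mod 256 = 204; odd-index sum = 364 mod 256 = 108 → cc 6c.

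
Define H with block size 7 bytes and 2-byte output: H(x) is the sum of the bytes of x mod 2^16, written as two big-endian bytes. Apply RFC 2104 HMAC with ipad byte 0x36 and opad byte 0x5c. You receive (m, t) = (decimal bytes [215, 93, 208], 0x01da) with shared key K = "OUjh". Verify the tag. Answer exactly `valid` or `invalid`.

Key "OUjh" = 4f 55 6a 68 is 4 bytes ≤ B = 7; zero-pad to 7 bytes: K' = 4f 55 6a 68 00 00 00.
K' ⊕ ipad = 79 63 5c 5e 36 36 36; K' ⊕ opad = 13 09 36 34 5c 5c 5c.
Inner hash: sum = 121+99+92+94+54+54+54+215+93+208 = 1084 → 04 3c.
Outer hash (recomputed tag): sum = 19+9+54+52+92+92+92+4+60 = 474 → 01 da.
Recomputed tag = 01da; claimed = 01da → match.

valid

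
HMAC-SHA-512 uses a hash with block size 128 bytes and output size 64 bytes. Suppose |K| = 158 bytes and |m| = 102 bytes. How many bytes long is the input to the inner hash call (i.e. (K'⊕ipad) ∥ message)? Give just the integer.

Key is 158 > 128 bytes, so it is hashed to 64 bytes then zero-padded to 128: |K'| = 128.
Inner input = (K'⊕ipad) ∥ m → 128 + 102 = 230 bytes.

230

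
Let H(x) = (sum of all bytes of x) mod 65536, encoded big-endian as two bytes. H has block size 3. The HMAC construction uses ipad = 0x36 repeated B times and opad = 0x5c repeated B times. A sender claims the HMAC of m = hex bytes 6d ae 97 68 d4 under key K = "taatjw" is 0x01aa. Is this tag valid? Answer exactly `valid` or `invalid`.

Key "taatjw" = 74 61 61 74 6a 77 is 6 bytes > B = 3, so hash it first: H(key) = 02 8b, then zero-pad to 3 bytes: K' = 02 8b 00.
K' ⊕ ipad = 34 bd 36; K' ⊕ opad = 5e d7 5c.
Inner hash: sum = 52+189+54+109+174+151+104+212 = 1045 → 04 15.
Outer hash (recomputed tag): sum = 94+215+92+4+21 = 426 → 01 aa.
Recomputed tag = 01aa; claimed = 01aa → match.

valid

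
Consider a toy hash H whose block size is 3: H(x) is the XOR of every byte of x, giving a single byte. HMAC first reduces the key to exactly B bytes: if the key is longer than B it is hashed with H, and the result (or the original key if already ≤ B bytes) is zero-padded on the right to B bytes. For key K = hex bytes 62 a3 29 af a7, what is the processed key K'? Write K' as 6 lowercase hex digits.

|K| = 5 > B = 3, so first hash the key.
H(K): XOR 62⊕a3⊕29⊕af⊕a7 = e0.
Zero-pad H(K) = e0 to 3 bytes: K' = e0 00 00.

e00000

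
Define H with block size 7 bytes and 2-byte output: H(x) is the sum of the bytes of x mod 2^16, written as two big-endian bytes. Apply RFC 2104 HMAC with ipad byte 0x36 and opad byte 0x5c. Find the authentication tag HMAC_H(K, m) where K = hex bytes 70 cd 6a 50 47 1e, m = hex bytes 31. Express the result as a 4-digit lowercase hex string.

Key hex bytes 70 cd 6a 50 47 1e is 6 bytes ≤ B = 7; zero-pad to 7 bytes: K' = 70 cd 6a 50 47 1e 00.
K' ⊕ ipad = 46 fb 5c 66 71 28 36.  K' ⊕ opad = 2c 91 36 0c 1b 42 5c.
Inner input = (K'⊕ipad) ∥ m = 46 fb 5c 66 71 28 36 ∥ 31.
Inner hash: sum = 70+251+92+102+113+40+54+49 = 771 → 03 03.
Outer input = (K'⊕opad) ∥ inner = 2c 91 36 0c 1b 42 5c ∥ 03 03.
Outer hash (tag): sum = 44+145+54+12+27+66+92+3+3 = 446 → 01 be.

01be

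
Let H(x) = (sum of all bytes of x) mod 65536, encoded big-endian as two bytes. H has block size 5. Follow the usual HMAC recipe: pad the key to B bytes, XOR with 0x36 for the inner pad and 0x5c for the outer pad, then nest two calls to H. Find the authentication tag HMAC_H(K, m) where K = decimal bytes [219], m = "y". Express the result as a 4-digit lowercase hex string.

0237

Key decimal bytes [219] = db is 1 byte ≤ B = 5; zero-pad to 5 bytes: K' = db 00 00 00 00.
K' ⊕ ipad = ed 36 36 36 36.  K' ⊕ opad = 87 5c 5c 5c 5c.
Inner input = (K'⊕ipad) ∥ m = ed 36 36 36 36 ∥ 79.
Inner hash: sum = 237+54+54+54+54+121 = 574 → 02 3e.
Outer input = (K'⊕opad) ∥ inner = 87 5c 5c 5c 5c ∥ 02 3e.
Outer hash (tag): sum = 135+92+92+92+92+2+62 = 567 → 02 37.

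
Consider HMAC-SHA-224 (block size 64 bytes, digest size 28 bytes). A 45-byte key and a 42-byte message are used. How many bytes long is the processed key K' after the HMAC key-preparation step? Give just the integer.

Key is 45 ≤ 64 bytes, zero-padded: |K'| = 64.

64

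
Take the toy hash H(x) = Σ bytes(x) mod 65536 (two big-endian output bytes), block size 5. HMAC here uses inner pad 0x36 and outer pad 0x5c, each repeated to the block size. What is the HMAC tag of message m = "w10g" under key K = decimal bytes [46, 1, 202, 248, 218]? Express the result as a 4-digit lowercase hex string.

Key decimal bytes [46, 1, 202, 248, 218] = 2e 01 ca f8 da is exactly B = 5 bytes: K' = 2e 01 ca f8 da.
K' ⊕ ipad = 18 37 fc ce ec.  K' ⊕ opad = 72 5d 96 a4 86.
Inner input = (K'⊕ipad) ∥ m = 18 37 fc ce ec ∥ 77 31 30 67.
Inner hash: sum = 24+55+252+206+236+119+49+48+103 = 1092 → 04 44.
Outer input = (K'⊕opad) ∥ inner = 72 5d 96 a4 86 ∥ 04 44.
Outer hash (tag): sum = 114+93+150+164+134+4+68 = 727 → 02 d7.

02d7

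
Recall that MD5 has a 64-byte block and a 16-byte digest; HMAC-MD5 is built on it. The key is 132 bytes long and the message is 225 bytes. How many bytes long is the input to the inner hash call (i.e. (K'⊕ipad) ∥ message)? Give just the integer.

289

Key is 132 > 64 bytes, so it is hashed to 16 bytes then zero-padded to 64: |K'| = 64.
Inner input = (K'⊕ipad) ∥ m → 64 + 225 = 289 bytes.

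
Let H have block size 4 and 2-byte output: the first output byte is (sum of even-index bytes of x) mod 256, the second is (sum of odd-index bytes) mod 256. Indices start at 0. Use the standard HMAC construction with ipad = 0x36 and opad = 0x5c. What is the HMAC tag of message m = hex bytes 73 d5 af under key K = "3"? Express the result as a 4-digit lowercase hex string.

28f9

Key "3" = 33 is 1 byte ≤ B = 4; zero-pad to 4 bytes: K' = 33 00 00 00.
K' ⊕ ipad = 05 36 36 36.  K' ⊕ opad = 6f 5c 5c 5c.
Inner input = (K'⊕ipad) ∥ m = 05 36 36 36 ∥ 73 d5 af.
Inner hash: even-index sum = 349 mod 256 = 93; odd-index sum = 321 mod 256 = 65 → 5d 41.
Outer input = (K'⊕opad) ∥ inner = 6f 5c 5c 5c ∥ 5d 41.
Outer hash (tag): even-index sum = 296 mod 256 = 40; odd-index sum = 249 mod 256 = 249 → 28 f9.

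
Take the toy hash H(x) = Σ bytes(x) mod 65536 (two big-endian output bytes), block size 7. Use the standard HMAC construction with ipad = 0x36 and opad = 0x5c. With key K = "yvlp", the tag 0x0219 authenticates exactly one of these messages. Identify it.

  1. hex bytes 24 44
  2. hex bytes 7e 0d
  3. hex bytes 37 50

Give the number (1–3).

3

Key "yvlp" = 79 76 6c 70 is 4 bytes ≤ B = 7; zero-pad to 7 bytes: K' = 79 76 6c 70 00 00 00.
K' ⊕ ipad = 4f 40 5a 46 36 36 36; K' ⊕ opad = 25 2a 30 2c 5c 5c 5c.
m1: inner = H(4f 40 5a 46 36 36 36 24 44) = 02 39; tag = H(25 2a 30 2c 5c 5c 5c 02 39) = 01fa
m2: inner = H(4f 40 5a 46 36 36 36 7e 0d) = 02 5c; tag = H(25 2a 30 2c 5c 5c 5c 02 5c) = 021d
m3: inner = H(4f 40 5a 46 36 36 36 37 50) = 02 58; tag = H(25 2a 30 2c 5c 5c 5c 02 58) = 0219 ← matches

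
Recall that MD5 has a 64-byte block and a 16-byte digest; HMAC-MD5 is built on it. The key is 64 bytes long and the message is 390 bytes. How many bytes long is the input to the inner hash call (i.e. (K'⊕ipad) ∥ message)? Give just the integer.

Key is 64 ≤ 64 bytes, zero-padded: |K'| = 64.
Inner input = (K'⊕ipad) ∥ m → 64 + 390 = 454 bytes.

454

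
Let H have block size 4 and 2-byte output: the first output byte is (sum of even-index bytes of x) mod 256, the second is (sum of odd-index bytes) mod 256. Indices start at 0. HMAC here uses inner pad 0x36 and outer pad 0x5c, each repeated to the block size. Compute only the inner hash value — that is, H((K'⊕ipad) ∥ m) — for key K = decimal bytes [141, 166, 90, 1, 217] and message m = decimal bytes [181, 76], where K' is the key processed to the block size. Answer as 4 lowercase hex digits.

Key decimal bytes [141, 166, 90, 1, 217] = 8d a6 5a 01 d9 is 5 bytes > B = 4, so hash it first: H(key) = c0 a7, then zero-pad to 4 bytes: K' = c0 a7 00 00.
K' ⊕ ipad = f6 91 36 36.
Inner input = f6 91 36 36 ∥ b5 4c.
Inner hash: even-index sum = 481 mod 256 = 225; odd-index sum = 275 mod 256 = 19 → e1 13.

e113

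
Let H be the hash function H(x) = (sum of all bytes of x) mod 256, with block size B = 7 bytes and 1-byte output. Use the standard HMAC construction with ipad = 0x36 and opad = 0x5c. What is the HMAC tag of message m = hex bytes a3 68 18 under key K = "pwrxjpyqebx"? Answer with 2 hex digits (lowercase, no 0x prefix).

f9

Key "pwrxjpyqebx" = 70 77 72 78 6a 70 79 71 65 62 78 is 11 bytes > B = 7, so hash it first: H(key) = d4, then zero-pad to 7 bytes: K' = d4 00 00 00 00 00 00.
K' ⊕ ipad = e2 36 36 36 36 36 36.  K' ⊕ opad = 88 5c 5c 5c 5c 5c 5c.
Inner input = (K'⊕ipad) ∥ m = e2 36 36 36 36 36 36 ∥ a3 68 18.
Inner hash: sum = 226+54+54+54+54+54+54+163+104+24 = 841; mod 256 = 73 → 49.
Outer input = (K'⊕opad) ∥ inner = 88 5c 5c 5c 5c 5c 5c ∥ 49.
Outer hash (tag): sum = 136+92+92+92+92+92+92+73 = 761; mod 256 = 249 → f9.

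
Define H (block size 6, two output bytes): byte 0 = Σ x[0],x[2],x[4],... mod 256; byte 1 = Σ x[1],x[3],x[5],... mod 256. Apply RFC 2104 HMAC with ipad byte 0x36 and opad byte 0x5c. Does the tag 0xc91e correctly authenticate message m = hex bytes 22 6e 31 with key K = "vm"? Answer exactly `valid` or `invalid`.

Key "vm" = 76 6d is 2 bytes ≤ B = 6; zero-pad to 6 bytes: K' = 76 6d 00 00 00 00.
K' ⊕ ipad = 40 5b 36 36 36 36; K' ⊕ opad = 2a 31 5c 5c 5c 5c.
Inner hash: even-index sum = 255 mod 256 = 255; odd-index sum = 309 mod 256 = 53 → ff 35.
Outer hash (recomputed tag): even-index sum = 481 mod 256 = 225; odd-index sum = 286 mod 256 = 30 → e1 1e.
Recomputed tag = e11e; claimed = c91e → mismatch.

invalid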